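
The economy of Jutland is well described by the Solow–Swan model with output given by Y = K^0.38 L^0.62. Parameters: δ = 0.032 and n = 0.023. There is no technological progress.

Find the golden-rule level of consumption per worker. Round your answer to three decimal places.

At the golden rule, f'(k) = n + δ, so α·k^(α−1) = n + δ and k_gold = (α/(n + δ))^(1/(1−α)).
k_gold = (0.38/0.055)^(1/0.62) = 6.9091^1.6129 ≈ 22.5893
c_gold = f(k_gold) − (n + δ)·k_gold = 3.2695 − 0.055×22.5893 ≈ 2.0271

c_gold ≈ 2.027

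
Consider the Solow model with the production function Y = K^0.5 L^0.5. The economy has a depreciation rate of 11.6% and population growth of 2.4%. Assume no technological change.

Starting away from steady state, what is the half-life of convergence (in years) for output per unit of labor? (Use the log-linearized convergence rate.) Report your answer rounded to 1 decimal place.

Near the steady state the convergence rate is λ = (1 − α)(n + δ).
λ = (1 − 0.5) × 0.140 = 0.5 × 0.140 = 0.0700
Half-life = ln 2 / λ = 0.6931 / 0.0700 ≈ 9.90 years

half-life ≈ 9.9 years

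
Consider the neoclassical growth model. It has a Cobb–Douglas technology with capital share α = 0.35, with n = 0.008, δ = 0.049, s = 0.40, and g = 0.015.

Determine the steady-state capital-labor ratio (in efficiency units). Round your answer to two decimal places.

k* = 13.99

In steady state, investment equals break-even investment: s·k^α = (n + g + δ)·k.
Dividing both sides by k: k^(1−α) = s / (n + g + δ).
k^0.65 = 0.40 / (0.008 + 0.015 + 0.049) = 0.40 / 0.072 = 5.5556
k* = 5.5556^(1/0.65) ≈ 13.9875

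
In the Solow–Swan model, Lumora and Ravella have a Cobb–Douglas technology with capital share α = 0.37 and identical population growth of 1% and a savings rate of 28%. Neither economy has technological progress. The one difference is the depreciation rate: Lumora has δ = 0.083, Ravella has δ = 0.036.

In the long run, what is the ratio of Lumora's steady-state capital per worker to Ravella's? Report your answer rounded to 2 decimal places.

ratio ≈ 0.33

Steady-state k* = [s/(n + δ)]^(1/(1−α)), so the ratio is [ (s_L/(n + δ)_L) / (s_R/(n + δ)_R) ]^1.5873.
s_L/(n + δ)_L = 0.28/0.093 = 3.0108; s_R/(n + δ)_R = 0.28/0.046 = 6.0870.
Ratio = (3.0108/6.0870)^1.5873 = 0.4946^1.5873 ≈ 0.3271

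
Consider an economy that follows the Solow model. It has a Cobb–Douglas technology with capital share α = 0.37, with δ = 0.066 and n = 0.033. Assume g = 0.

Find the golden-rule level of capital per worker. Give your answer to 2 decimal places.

k_gold ≈ 8.11

The golden rule sets f'(k) = n + δ, i.e. α·k^(α−1) = n + δ.
So k^(1−α) = α / (n + δ) = 0.37 / 0.099 = 3.7374.
k_gold = 3.7374^(1/0.63) ≈ 8.1066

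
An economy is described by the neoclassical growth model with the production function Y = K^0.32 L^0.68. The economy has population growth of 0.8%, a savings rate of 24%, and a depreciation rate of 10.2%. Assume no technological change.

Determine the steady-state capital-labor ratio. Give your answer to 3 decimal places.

In steady state, investment equals break-even investment: s·k^α = (n + δ)·k.
Rearranging, k^(1−α) = s / (n + δ).
k^0.68 = 0.24 / (0.008 + 0.102) = 0.24 / 0.110 = 2.1818
k* = 2.1818^(1/0.68) ≈ 3.1496

k* = 3.150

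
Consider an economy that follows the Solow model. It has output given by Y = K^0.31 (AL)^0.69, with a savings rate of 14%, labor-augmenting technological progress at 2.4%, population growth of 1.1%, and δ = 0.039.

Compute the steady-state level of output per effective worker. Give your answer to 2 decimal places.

In steady state, investment equals break-even investment: s·k^α = (n + g + δ)·k.
Dividing both sides by k: k^(1−α) = s / (n + g + δ).
k^0.69 = 0.14 / (0.011 + 0.024 + 0.039) = 0.14 / 0.074 = 1.8919
k* = 1.8919^(1/0.69) ≈ 2.5194
y* = (k*)^α = 2.5194^0.31 ≈ 1.3317

y* ≈ 1.33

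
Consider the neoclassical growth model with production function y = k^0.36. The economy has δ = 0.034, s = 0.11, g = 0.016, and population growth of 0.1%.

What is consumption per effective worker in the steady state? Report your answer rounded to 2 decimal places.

c* = 1.37

At the steady state, Δk = 0, so s·k^α = (n + g + δ)·k.
Rearranging, k^(1−α) = s / (n + g + δ).
k^0.64 = 0.11 / (0.001 + 0.016 + 0.034) = 0.11 / 0.051 = 2.1569
k* = 2.1569^(1/0.64) ≈ 3.3236
y* = (k*)^α = 3.3236^0.36 ≈ 1.5409
c* = (1 − s)·y* = (1 − 0.11) × 1.5409 ≈ 1.3714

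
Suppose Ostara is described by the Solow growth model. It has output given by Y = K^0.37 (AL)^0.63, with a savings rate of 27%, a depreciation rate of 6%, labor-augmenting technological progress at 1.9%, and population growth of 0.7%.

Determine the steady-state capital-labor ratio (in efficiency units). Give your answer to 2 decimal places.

At the steady state, Δk = 0, so s·k^α = (n + g + δ)·k.
Rearranging, k^(1−α) = s / (n + g + δ).
k^0.63 = 0.27 / (0.007 + 0.019 + 0.060) = 0.27 / 0.086 = 3.1395
k* = 3.1395^(1/0.63) ≈ 6.1471

k* ≈ 6.15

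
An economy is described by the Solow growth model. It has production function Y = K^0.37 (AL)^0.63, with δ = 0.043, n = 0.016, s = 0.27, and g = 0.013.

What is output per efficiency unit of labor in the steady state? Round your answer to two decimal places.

y* ≈ 2.17

In steady state, investment equals break-even investment: s·k^α = (n + g + δ)·k.
Rearranging, k^(1−α) = s / (n + g + δ).
k^0.63 = 0.27 / (0.016 + 0.013 + 0.043) = 0.27 / 0.072 = 3.7500
k* = 3.7500^(1/0.63) ≈ 8.1501
y* = (k*)^α = 8.1501^0.37 ≈ 2.1734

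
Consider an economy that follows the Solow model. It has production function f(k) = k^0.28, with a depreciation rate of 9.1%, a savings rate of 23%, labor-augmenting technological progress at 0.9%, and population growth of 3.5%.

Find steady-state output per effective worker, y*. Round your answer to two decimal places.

y* ≈ 1.23

In steady state, investment equals break-even investment: s·k^α = (n + g + δ)·k.
Rearranging, k^(1−α) = s / (n + g + δ).
k^0.72 = 0.23 / (0.035 + 0.009 + 0.091) = 0.23 / 0.135 = 1.7037
k* = 1.7037^(1/0.72) ≈ 2.0959
y* = (k*)^α = 2.0959^0.28 ≈ 1.2302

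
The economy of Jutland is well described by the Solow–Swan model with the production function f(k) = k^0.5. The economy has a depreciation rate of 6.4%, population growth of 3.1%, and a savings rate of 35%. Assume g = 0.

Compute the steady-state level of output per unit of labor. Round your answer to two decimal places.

In steady state, investment equals break-even investment: s·k^α = (n + δ)·k.
Dividing both sides by k: k^(1−α) = s / (n + δ).
k^0.5 = 0.35 / (0.031 + 0.064) = 0.35 / 0.095 = 3.6842
k* = 3.6842^(1/0.5) ≈ 13.5733
y* = (k*)^α = 13.5733^0.5 ≈ 3.6842

y* = 3.68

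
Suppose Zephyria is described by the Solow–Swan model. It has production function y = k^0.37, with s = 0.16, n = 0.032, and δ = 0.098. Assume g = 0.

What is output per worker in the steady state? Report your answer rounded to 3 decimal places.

y* = 1.130

In steady state, investment equals break-even investment: s·k^α = (n + δ)·k.
Rearranging, k^(1−α) = s / (n + δ).
k^0.63 = 0.16 / (0.032 + 0.098) = 0.16 / 0.130 = 1.2308
k* = 1.2308^(1/0.63) ≈ 1.3904
y* = (k*)^α = 1.3904^0.37 ≈ 1.1297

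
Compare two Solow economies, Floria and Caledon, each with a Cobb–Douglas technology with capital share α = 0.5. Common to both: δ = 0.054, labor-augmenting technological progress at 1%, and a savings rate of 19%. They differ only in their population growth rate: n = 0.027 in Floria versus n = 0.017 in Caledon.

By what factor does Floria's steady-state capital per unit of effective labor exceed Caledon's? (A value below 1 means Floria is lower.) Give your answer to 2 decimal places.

k*_F / k*_C ≈ 0.79

Steady-state k* = [s/(n + g + δ)]^(1/(1−α)), so the ratio is [ (s_F/(n + g + δ)_F) / (s_C/(n + g + δ)_C) ]^2.
s_F/(n + g + δ)_F = 0.19/0.091 = 2.0879; s_C/(n + g + δ)_C = 0.19/0.081 = 2.3457.
Ratio = (2.0879/2.3457)^2 = 0.8901^2 ≈ 0.7923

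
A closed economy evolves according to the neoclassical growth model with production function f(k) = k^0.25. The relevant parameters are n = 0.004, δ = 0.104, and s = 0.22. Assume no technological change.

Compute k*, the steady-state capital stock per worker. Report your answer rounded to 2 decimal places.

Steady state requires s·f(k) = (n + δ)·k, i.e. s·k^α = (n + δ)·k.
Rearranging, k^(1−α) = s / (n + δ).
k^0.75 = 0.22 / (0.004 + 0.104) = 0.22 / 0.108 = 2.0370
k* = 2.0370^(1/0.75) ≈ 2.5822

k* = 2.58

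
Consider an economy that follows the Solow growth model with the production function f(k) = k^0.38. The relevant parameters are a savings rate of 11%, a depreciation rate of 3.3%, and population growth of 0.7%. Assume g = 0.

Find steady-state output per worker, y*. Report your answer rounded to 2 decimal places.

In steady state, investment equals break-even investment: s·k^α = (n + δ)·k.
Dividing both sides by k: k^(1−α) = s / (n + δ).
k^0.62 = 0.11 / (0.007 + 0.033) = 0.11 / 0.040 = 2.7500
k* = 2.7500^(1/0.62) ≈ 5.1121
y* = (k*)^α = 5.1121^0.38 ≈ 1.8590

y* ≈ 1.86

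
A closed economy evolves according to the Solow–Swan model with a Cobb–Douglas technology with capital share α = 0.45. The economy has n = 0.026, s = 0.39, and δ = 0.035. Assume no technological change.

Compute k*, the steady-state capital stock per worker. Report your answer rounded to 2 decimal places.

k* = 29.17

Steady state requires s·f(k) = (n + δ)·k, i.e. s·k^α = (n + δ)·k.
Rearranging, k^(1−α) = s / (n + δ).
k^0.55 = 0.39 / (0.026 + 0.035) = 0.39 / 0.061 = 6.3934
k* = 6.3934^(1/0.55) ≈ 29.1721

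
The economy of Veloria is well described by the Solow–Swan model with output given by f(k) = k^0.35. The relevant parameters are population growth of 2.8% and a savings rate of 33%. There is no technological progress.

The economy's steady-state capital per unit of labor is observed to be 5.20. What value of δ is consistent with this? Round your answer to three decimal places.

At the steady state, Δk = 0, so s·k^α = (n + δ)·k.
So s / (n + δ) = (k*)^(1−α) = 5.20^0.65 = 2.9201.
Therefore n + δ = s / 2.9201 = 0.33 / 2.9201 = 0.1130, so δ = 0.1130 − 0.028 = 0.0850.

δ ≈ 0.085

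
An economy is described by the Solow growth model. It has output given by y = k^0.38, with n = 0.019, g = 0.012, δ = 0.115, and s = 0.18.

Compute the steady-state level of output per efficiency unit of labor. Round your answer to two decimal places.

In steady state, investment equals break-even investment: s·k^α = (n + g + δ)·k.
Dividing both sides by k: k^(1−α) = s / (n + g + δ).
k^0.62 = 0.18 / (0.019 + 0.012 + 0.115) = 0.18 / 0.146 = 1.2329
k* = 1.2329^(1/0.62) ≈ 1.4017
y* = (k*)^α = 1.4017^0.38 ≈ 1.1369

y* ≈ 1.14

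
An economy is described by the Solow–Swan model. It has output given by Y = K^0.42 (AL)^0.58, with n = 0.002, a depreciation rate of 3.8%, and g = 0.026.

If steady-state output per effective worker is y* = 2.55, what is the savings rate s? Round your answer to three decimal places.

s ≈ 0.240

In steady state, investment equals break-even investment: s·k^α = (n + g + δ)·k.
Since y* = [s/(n + g + δ)]^(α/(1−α)), we have s/(n + g + δ) = (y*)^((1−α)/α) = 2.55^1.381 = 3.6428.
Therefore s = 3.6428 × (n + g + δ) = 3.6428 × 0.066 = 0.2404.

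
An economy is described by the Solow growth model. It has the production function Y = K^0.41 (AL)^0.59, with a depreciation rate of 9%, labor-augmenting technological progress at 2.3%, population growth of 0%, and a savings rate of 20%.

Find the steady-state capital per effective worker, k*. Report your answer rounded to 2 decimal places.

k* ≈ 2.63

Steady state requires s·f(k) = (n + g + δ)·k, i.e. s·k^α = (n + g + δ)·k.
Dividing both sides by k: k^(1−α) = s / (n + g + δ).
k^0.59 = 0.20 / (0.000 + 0.023 + 0.090) = 0.20 / 0.113 = 1.7699
k* = 1.7699^(1/0.59) ≈ 2.6318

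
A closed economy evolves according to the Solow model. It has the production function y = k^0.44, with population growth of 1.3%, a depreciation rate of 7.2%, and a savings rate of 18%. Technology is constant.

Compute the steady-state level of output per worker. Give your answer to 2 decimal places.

y* ≈ 1.80

Steady state requires s·f(k) = (n + δ)·k, i.e. s·k^α = (n + δ)·k.
Rearranging, k^(1−α) = s / (n + δ).
k^0.56 = 0.18 / (0.013 + 0.072) = 0.18 / 0.085 = 2.1176
k* = 2.1176^(1/0.56) ≈ 3.8182
y* = (k*)^α = 3.8182^0.44 ≈ 1.8031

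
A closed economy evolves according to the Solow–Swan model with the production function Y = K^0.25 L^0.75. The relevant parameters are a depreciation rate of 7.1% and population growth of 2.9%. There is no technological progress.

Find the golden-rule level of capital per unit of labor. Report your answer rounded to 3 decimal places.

The golden rule sets f'(k) = n + δ, i.e. α·k^(α−1) = n + δ.
So k^(1−α) = α / (n + δ) = 0.25 / 0.100 = 2.5000.
k_gold = 2.5000^(1/0.75) ≈ 3.3930

k_gold ≈ 3.393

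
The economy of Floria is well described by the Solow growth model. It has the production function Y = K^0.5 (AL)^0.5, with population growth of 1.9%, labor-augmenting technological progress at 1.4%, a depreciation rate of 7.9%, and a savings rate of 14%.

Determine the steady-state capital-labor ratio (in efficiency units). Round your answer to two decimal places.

At the steady state, Δk = 0, so s·k^α = (n + g + δ)·k.
Dividing both sides by k: k^(1−α) = s / (n + g + δ).
k^0.5 = 0.14 / (0.019 + 0.014 + 0.079) = 0.14 / 0.112 = 1.2500
k* = 1.2500^(1/0.5) ≈ 1.5625

k* ≈ 1.56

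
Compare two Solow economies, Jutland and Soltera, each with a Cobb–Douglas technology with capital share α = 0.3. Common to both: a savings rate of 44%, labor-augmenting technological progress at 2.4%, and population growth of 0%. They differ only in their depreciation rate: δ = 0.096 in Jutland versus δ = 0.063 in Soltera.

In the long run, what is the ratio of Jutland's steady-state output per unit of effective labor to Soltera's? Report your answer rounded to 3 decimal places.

y*_J / y*_S ≈ 0.871

Steady-state y* = [s/(n + g + δ)]^(α/(1−α)), so the ratio is [ (s_J/(n + g + δ)_J) / (s_S/(n + g + δ)_S) ]^0.4286.
s_J/(n + g + δ)_J = 0.44/0.120 = 3.6667; s_S/(n + g + δ)_S = 0.44/0.087 = 5.0575.
Ratio = (3.6667/5.0575)^0.4286 = 0.7250^0.4286 ≈ 0.8712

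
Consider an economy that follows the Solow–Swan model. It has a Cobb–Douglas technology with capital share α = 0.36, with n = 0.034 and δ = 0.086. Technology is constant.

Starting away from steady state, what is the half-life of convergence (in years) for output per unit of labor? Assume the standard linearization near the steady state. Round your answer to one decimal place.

about 9.0 years

Near the steady state the convergence rate is λ = (1 − α)(n + δ).
λ = (1 − 0.36) × 0.120 = 0.64 × 0.120 = 0.0768
Half-life = ln 2 / λ = 0.6931 / 0.0768 ≈ 9.02 years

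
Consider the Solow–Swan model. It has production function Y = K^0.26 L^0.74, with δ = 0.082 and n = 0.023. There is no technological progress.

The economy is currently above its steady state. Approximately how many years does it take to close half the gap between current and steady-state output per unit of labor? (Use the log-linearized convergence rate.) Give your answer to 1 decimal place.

t_½ ≈ 8.9 years

Near the steady state the convergence rate is λ = (1 − α)(n + δ).
λ = (1 − 0.26) × 0.105 = 0.74 × 0.105 = 0.0777
Half-life = ln 2 / λ = 0.6931 / 0.0777 ≈ 8.92 years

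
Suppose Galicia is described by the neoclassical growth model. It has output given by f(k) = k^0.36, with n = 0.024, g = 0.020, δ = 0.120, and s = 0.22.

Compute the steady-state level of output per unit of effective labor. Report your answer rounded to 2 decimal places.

At the steady state, Δk = 0, so s·k^α = (n + g + δ)·k.
Rearranging, k^(1−α) = s / (n + g + δ).
k^0.64 = 0.22 / (0.024 + 0.020 + 0.120) = 0.22 / 0.164 = 1.3415
k* = 1.3415^(1/0.64) ≈ 1.5826
y* = (k*)^α = 1.5826^0.36 ≈ 1.1797

y* = 1.18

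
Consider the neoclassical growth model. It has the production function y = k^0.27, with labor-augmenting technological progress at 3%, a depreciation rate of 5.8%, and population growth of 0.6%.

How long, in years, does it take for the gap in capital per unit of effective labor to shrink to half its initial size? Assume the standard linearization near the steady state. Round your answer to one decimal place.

Near the steady state the convergence rate is λ = (1 − α)(n + g + δ).
λ = (1 − 0.27) × 0.094 = 0.73 × 0.094 = 0.06862
Half-life = ln 2 / λ = 0.6931 / 0.06862 ≈ 10.10 years

about 10.1 years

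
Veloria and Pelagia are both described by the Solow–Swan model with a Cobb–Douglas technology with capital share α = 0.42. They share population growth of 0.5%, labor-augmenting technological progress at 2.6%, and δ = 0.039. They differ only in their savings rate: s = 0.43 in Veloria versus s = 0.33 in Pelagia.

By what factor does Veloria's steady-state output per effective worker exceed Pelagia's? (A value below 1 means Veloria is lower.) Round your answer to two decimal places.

Steady-state y* = [s/(n + g + δ)]^(α/(1−α)), so the ratio is [ (s_V/(n + g + δ)_V) / (s_P/(n + g + δ)_P) ]^0.7241.
s_V/(n + g + δ)_V = 0.43/0.070 = 6.1429; s_P/(n + g + δ)_P = 0.33/0.070 = 4.7143.
Ratio = (6.1429/4.7143)^0.7241 = 1.3030^0.7241 ≈ 1.2112

y*_V / y*_P ≈ 1.21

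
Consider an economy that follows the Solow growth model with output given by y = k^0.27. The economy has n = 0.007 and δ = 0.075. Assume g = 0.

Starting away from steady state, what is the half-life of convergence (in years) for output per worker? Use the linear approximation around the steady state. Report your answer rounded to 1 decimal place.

Near the steady state the convergence rate is λ = (1 − α)(n + δ).
λ = (1 − 0.27) × 0.082 = 0.73 × 0.082 = 0.05986
Half-life = ln 2 / λ = 0.6931 / 0.05986 ≈ 11.58 years

t_½ ≈ 11.6 years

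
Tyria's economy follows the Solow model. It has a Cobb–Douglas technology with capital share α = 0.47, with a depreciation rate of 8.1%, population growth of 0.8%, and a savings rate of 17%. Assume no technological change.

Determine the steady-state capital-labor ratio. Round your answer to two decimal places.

Steady state requires s·f(k) = (n + δ)·k, i.e. s·k^α = (n + δ)·k.
Rearranging, k^(1−α) = s / (n + δ).
k^0.53 = 0.17 / (0.008 + 0.081) = 0.17 / 0.089 = 1.9101
k* = 1.9101^(1/0.53) ≈ 3.3907

k* ≈ 3.39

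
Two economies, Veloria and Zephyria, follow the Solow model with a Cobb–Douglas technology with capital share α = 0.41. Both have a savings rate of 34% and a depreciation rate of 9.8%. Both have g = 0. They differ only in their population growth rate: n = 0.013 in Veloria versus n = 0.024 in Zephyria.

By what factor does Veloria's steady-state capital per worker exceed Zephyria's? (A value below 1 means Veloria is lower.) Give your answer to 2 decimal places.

ratio ≈ 1.17

Steady-state k* = [s/(n + δ)]^(1/(1−α)), so the ratio is [ (s_V/(n + δ)_V) / (s_Z/(n + δ)_Z) ]^1.6949.
s_V/(n + δ)_V = 0.34/0.111 = 3.0631; s_Z/(n + δ)_Z = 0.34/0.122 = 2.7869.
Ratio = (3.0631/2.7869)^1.6949 = 1.0991^1.6949 ≈ 1.1737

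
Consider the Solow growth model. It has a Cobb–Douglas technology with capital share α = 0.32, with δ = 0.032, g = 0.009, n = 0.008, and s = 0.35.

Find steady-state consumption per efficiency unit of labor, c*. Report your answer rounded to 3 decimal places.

c* = 1.640

At the steady state, Δk = 0, so s·k^α = (n + g + δ)·k.
Dividing both sides by k: k^(1−α) = s / (n + g + δ).
k^0.68 = 0.35 / (0.008 + 0.009 + 0.032) = 0.35 / 0.049 = 7.1429
k* = 7.1429^(1/0.68) ≈ 18.0176
y* = (k*)^α = 18.0176^0.32 ≈ 2.5225
c* = (1 − s)·y* = (1 − 0.35) × 2.5225 ≈ 1.6396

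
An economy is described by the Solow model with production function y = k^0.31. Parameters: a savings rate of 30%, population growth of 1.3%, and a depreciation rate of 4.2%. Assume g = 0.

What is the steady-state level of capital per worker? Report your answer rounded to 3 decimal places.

At the steady state, Δk = 0, so s·k^α = (n + δ)·k.
Rearranging, k^(1−α) = s / (n + δ).
k^0.69 = 0.30 / (0.013 + 0.042) = 0.30 / 0.055 = 5.4545
k* = 5.4545^(1/0.69) ≈ 11.6886

k* = 11.689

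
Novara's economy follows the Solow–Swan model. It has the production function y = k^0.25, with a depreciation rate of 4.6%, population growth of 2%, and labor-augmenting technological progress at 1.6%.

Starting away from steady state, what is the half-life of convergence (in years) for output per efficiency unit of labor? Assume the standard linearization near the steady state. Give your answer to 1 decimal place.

t_½ ≈ 11.3 years

Near the steady state the convergence rate is λ = (1 − α)(n + g + δ).
λ = (1 − 0.25) × 0.082 = 0.75 × 0.082 = 0.0615
Half-life = ln 2 / λ = 0.6931 / 0.0615 ≈ 11.27 years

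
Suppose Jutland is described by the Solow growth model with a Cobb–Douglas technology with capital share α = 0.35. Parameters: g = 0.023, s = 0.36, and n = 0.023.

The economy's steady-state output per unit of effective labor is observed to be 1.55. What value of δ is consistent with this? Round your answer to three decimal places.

In steady state, investment equals break-even investment: s·k^α = (n + g + δ)·k.
Since y* = [s/(n + g + δ)]^(α/(1−α)), we have s/(n + g + δ) = (y*)^((1−α)/α) = 1.55^1.8571 = 2.2567.
Therefore n + g + δ = s / 2.2567 = 0.36 / 2.2567 = 0.1595, so δ = 0.1595 − 0.046 = 0.1135.

δ ≈ 0.114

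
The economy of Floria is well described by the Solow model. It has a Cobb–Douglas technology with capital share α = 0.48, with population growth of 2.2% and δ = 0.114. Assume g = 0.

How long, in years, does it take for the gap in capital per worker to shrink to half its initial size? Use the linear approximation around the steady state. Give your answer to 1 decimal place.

about 9.8 years

Near the steady state the convergence rate is λ = (1 − α)(n + δ).
λ = (1 − 0.48) × 0.136 = 0.52 × 0.136 = 0.07072
Half-life = ln 2 / λ = 0.6931 / 0.07072 ≈ 9.80 years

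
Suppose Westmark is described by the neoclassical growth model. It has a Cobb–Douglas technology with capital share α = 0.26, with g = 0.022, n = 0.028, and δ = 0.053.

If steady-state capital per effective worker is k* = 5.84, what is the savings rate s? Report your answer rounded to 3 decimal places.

Steady state requires s·f(k) = (n + g + δ)·k, i.e. s·k^α = (n + g + δ)·k.
So s / (n + g + δ) = (k*)^(1−α) = 5.84^0.74 = 3.6910.
Therefore s = 3.6910 × (n + g + δ) = 3.6910 × 0.103 = 0.3802.

s ≈ 0.380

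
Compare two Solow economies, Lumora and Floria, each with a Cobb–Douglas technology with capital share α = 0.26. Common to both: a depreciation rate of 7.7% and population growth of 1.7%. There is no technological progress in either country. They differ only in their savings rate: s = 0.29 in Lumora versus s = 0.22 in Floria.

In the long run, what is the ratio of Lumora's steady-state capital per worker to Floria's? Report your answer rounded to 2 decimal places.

k*_L / k*_F ≈ 1.45

Steady-state k* = [s/(n + δ)]^(1/(1−α)), so the ratio is [ (s_L/(n + δ)_L) / (s_F/(n + δ)_F) ]^1.3514.
s_L/(n + δ)_L = 0.29/0.094 = 3.0851; s_F/(n + δ)_F = 0.22/0.094 = 2.3404.
Ratio = (3.0851/2.3404)^1.3514 = 1.3182^1.3514 ≈ 1.4526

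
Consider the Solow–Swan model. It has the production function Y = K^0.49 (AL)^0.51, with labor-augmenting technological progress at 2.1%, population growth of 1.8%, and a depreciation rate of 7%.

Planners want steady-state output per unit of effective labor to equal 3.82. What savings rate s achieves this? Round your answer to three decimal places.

In steady state, investment equals break-even investment: s·k^α = (n + g + δ)·k.
Since y* = [s/(n + g + δ)]^(α/(1−α)), we have s/(n + g + δ) = (y*)^((1−α)/α) = 3.82^1.0408 = 4.0347.
Therefore s = 4.0347 × (n + g + δ) = 4.0347 × 0.109 = 0.4398.

s ≈ 0.440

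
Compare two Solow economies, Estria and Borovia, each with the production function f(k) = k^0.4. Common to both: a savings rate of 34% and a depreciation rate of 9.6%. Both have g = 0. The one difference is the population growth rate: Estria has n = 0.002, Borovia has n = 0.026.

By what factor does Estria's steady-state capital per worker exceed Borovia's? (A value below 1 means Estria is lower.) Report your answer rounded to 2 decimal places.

Steady-state k* = [s/(n + δ)]^(1/(1−α)), so the ratio is [ (s_E/(n + δ)_E) / (s_B/(n + δ)_B) ]^1.6667.
s_E/(n + δ)_E = 0.34/0.098 = 3.4694; s_B/(n + δ)_B = 0.34/0.122 = 2.7869.
Ratio = (3.4694/2.7869)^1.6667 = 1.2449^1.6667 ≈ 1.4407

k*_E / k*_B ≈ 1.44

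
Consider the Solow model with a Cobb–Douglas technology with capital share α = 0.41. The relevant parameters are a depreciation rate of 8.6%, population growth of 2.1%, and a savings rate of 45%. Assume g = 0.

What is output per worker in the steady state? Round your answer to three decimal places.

y* = 2.713

Steady state requires s·f(k) = (n + δ)·k, i.e. s·k^α = (n + δ)·k.
Rearranging, k^(1−α) = s / (n + δ).
k^0.59 = 0.45 / (0.021 + 0.086) = 0.45 / 0.107 = 4.2056
k* = 4.2056^(1/0.59) ≈ 11.4113
y* = (k*)^α = 11.4113^0.41 ≈ 2.7134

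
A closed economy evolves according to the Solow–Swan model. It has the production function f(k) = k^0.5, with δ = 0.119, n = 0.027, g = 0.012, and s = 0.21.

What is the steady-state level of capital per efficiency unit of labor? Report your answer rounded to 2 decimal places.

k* = 1.77

In steady state, investment equals break-even investment: s·k^α = (n + g + δ)·k.
Rearranging, k^(1−α) = s / (n + g + δ).
k^0.5 = 0.21 / (0.027 + 0.012 + 0.119) = 0.21 / 0.158 = 1.3291
k* = 1.3291^(1/0.5) ≈ 1.7665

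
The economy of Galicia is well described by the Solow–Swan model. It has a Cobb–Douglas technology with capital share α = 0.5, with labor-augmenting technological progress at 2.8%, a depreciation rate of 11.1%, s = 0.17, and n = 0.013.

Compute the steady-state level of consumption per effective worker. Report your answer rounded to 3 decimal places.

At the steady state, Δk = 0, so s·k^α = (n + g + δ)·k.
Dividing both sides by k: k^(1−α) = s / (n + g + δ).
k^0.5 = 0.17 / (0.013 + 0.028 + 0.111) = 0.17 / 0.152 = 1.1184
k* = 1.1184^(1/0.5) ≈ 1.2508
y* = (k*)^α = 1.2508^0.5 ≈ 1.1184
c* = (1 − s)·y* = (1 − 0.17) × 1.1184 ≈ 0.9283

c* = 0.928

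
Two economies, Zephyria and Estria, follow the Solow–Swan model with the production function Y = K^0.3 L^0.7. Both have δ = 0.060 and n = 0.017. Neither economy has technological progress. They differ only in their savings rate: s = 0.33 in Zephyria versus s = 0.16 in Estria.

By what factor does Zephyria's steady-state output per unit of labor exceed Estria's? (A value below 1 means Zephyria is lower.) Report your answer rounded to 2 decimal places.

Steady-state y* = [s/(n + δ)]^(α/(1−α)), so the ratio is [ (s_Z/(n + δ)_Z) / (s_E/(n + δ)_E) ]^0.4286.
s_Z/(n + δ)_Z = 0.33/0.077 = 4.2857; s_E/(n + δ)_E = 0.16/0.077 = 2.0779.
Ratio = (4.2857/2.0779)^0.4286 = 2.0625^0.4286 ≈ 1.3638

ratio ≈ 1.36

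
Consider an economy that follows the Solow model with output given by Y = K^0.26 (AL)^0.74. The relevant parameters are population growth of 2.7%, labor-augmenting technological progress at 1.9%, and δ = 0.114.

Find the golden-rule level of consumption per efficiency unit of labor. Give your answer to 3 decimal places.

At the golden rule, f'(k) = n + g + δ, so α·k^(α−1) = n + g + δ and k_gold = (α/(n + g + δ))^(1/(1−α)).
k_gold = (0.26/0.160)^(1/0.74) = 1.6250^1.3514 ≈ 1.9273
c_gold = f(k_gold) − (n + g + δ)·k_gold = 1.1860 − 0.160×1.9273 ≈ 0.8776

c_gold ≈ 0.878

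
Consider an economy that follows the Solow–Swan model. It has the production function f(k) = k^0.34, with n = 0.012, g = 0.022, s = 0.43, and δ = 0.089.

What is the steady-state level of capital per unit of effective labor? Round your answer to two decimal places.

At the steady state, Δk = 0, so s·k^α = (n + g + δ)·k.
Dividing both sides by k: k^(1−α) = s / (n + g + δ).
k^0.66 = 0.43 / (0.012 + 0.022 + 0.089) = 0.43 / 0.123 = 3.4959
k* = 3.4959^(1/0.66) ≈ 6.6615

k* ≈ 6.66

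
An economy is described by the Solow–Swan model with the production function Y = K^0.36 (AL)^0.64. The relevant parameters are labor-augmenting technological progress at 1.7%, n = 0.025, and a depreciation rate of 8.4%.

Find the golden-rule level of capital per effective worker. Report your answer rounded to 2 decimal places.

The golden rule sets f'(k) = n + g + δ, i.e. α·k^(α−1) = n + g + δ.
So k^(1−α) = α / (n + g + δ) = 0.36 / 0.126 = 2.8571.
k_gold = 2.8571^(1/0.64) ≈ 5.1568

k_gold ≈ 5.16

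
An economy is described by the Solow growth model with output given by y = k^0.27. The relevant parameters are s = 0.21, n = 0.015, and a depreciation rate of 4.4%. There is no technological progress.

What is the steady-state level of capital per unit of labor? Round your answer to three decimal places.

k* ≈ 5.692

Steady state requires s·f(k) = (n + δ)·k, i.e. s·k^α = (n + δ)·k.
Dividing both sides by k: k^(1−α) = s / (n + δ).
k^0.73 = 0.21 / (0.015 + 0.044) = 0.21 / 0.059 = 3.5593
k* = 3.5593^(1/0.73) ≈ 5.6924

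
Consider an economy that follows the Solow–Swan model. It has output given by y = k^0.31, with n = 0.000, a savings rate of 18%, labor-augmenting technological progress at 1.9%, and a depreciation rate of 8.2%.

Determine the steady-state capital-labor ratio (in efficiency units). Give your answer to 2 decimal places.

k* ≈ 2.31

At the steady state, Δk = 0, so s·k^α = (n + g + δ)·k.
Rearranging, k^(1−α) = s / (n + g + δ).
k^0.69 = 0.18 / (0.000 + 0.019 + 0.082) = 0.18 / 0.101 = 1.7822
k* = 1.7822^(1/0.69) ≈ 2.3105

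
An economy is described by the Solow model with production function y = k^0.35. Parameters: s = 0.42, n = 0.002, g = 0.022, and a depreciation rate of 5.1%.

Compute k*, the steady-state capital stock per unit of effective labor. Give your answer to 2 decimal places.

k* ≈ 14.16

In steady state, investment equals break-even investment: s·k^α = (n + g + δ)·k.
Dividing both sides by k: k^(1−α) = s / (n + g + δ).
k^0.65 = 0.42 / (0.002 + 0.022 + 0.051) = 0.42 / 0.075 = 5.6000
k* = 5.6000^(1/0.65) ≈ 14.1598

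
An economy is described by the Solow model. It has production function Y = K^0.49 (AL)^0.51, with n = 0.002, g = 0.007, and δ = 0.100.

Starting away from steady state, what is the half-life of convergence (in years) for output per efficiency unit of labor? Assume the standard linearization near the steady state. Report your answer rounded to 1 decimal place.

Near the steady state the convergence rate is λ = (1 − α)(n + g + δ).
λ = (1 − 0.49) × 0.109 = 0.51 × 0.109 = 0.05559
Half-life = ln 2 / λ = 0.6931 / 0.05559 ≈ 12.47 years

t_½ ≈ 12.5 years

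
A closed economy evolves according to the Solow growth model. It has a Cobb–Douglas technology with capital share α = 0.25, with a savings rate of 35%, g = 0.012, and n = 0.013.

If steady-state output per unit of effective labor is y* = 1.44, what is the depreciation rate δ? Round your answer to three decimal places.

Steady state requires s·f(k) = (n + g + δ)·k, i.e. s·k^α = (n + g + δ)·k.
Since y* = [s/(n + g + δ)]^(α/(1−α)), we have s/(n + g + δ) = (y*)^((1−α)/α) = 1.44^3 = 2.9860.
Therefore n + g + δ = s / 2.9860 = 0.35 / 2.9860 = 0.1172, so δ = 0.1172 − 0.025 = 0.0922.

δ ≈ 0.092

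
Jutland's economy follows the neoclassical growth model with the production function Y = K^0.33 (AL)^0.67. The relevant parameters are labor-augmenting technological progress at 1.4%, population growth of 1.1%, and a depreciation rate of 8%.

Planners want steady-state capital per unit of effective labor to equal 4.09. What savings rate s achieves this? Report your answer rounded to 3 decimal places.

Steady state requires s·f(k) = (n + g + δ)·k, i.e. s·k^α = (n + g + δ)·k.
So s / (n + g + δ) = (k*)^(1−α) = 4.09^0.67 = 2.5695.
Therefore s = 2.5695 × (n + g + δ) = 2.5695 × 0.105 = 0.2698.

s ≈ 0.270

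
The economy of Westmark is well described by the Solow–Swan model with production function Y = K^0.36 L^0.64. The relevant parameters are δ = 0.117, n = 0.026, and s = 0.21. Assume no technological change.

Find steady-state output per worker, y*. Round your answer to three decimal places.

At the steady state, Δk = 0, so s·k^α = (n + δ)·k.
Dividing both sides by k: k^(1−α) = s / (n + δ).
k^0.64 = 0.21 / (0.026 + 0.117) = 0.21 / 0.143 = 1.4685
k* = 1.4685^(1/0.64) ≈ 1.8228
y* = (k*)^α = 1.8228^0.36 ≈ 1.2413

y* = 1.241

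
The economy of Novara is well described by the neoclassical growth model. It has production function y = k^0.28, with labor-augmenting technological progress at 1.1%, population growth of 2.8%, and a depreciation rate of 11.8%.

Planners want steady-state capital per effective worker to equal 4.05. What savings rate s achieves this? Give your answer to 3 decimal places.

s ≈ 0.430

In steady state, investment equals break-even investment: s·k^α = (n + g + δ)·k.
So s / (n + g + δ) = (k*)^(1−α) = 4.05^0.72 = 2.7376.
Therefore s = 2.7376 × (n + g + δ) = 2.7376 × 0.157 = 0.4298.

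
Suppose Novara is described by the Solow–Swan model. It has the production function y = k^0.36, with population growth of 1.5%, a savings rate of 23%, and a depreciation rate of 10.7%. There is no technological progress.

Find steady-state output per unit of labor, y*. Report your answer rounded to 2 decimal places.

y* = 1.43

In steady state, investment equals break-even investment: s·k^α = (n + δ)·k.
Rearranging, k^(1−α) = s / (n + δ).
k^0.64 = 0.23 / (0.015 + 0.107) = 0.23 / 0.122 = 1.8852
k* = 1.8852^(1/0.64) ≈ 2.6931
y* = (k*)^α = 2.6931^0.36 ≈ 1.4285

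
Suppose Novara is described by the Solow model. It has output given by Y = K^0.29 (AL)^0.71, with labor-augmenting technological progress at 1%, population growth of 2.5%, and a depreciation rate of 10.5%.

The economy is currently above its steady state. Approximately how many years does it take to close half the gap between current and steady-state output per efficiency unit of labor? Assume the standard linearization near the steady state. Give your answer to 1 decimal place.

about 7.0 years

Near the steady state the convergence rate is λ = (1 − α)(n + g + δ).
λ = (1 − 0.29) × 0.140 = 0.71 × 0.140 = 0.0994
Half-life = ln 2 / λ = 0.6931 / 0.0994 ≈ 6.97 years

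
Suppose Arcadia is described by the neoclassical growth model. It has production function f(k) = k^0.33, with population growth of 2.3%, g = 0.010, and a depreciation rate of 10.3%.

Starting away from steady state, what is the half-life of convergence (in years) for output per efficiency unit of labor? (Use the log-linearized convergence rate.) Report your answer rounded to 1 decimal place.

half-life ≈ 7.6 years

Near the steady state the convergence rate is λ = (1 − α)(n + g + δ).
λ = (1 − 0.33) × 0.136 = 0.67 × 0.136 = 0.09112
Half-life = ln 2 / λ = 0.6931 / 0.09112 ≈ 7.61 years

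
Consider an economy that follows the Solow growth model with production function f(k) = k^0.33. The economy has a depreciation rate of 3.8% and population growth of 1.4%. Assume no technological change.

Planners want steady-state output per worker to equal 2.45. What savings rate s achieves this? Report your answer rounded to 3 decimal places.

s ≈ 0.321

In steady state, investment equals break-even investment: s·k^α = (n + δ)·k.
Since y* = [s/(n + δ)]^(α/(1−α)), we have s/(n + δ) = (y*)^((1−α)/α) = 2.45^2.0303 = 6.1677.
Therefore s = 6.1677 × (n + δ) = 6.1677 × 0.052 = 0.3207.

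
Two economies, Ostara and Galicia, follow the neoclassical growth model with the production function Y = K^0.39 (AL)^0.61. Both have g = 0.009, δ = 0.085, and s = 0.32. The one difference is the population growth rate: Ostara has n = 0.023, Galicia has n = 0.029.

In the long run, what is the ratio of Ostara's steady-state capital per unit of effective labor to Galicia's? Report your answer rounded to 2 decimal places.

Steady-state k* = [s/(n + g + δ)]^(1/(1−α)), so the ratio is [ (s_O/(n + g + δ)_O) / (s_G/(n + g + δ)_G) ]^1.6393.
s_O/(n + g + δ)_O = 0.32/0.117 = 2.7350; s_G/(n + g + δ)_G = 0.32/0.123 = 2.6016.
Ratio = (2.7350/2.6016)^1.6393 = 1.0513^1.6393 ≈ 1.0855

k*_O / k*_G ≈ 1.09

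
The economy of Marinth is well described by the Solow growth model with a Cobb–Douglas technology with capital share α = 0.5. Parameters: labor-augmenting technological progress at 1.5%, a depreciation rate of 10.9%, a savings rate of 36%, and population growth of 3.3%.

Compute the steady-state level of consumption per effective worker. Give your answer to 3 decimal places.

In steady state, investment equals break-even investment: s·k^α = (n + g + δ)·k.
Dividing both sides by k: k^(1−α) = s / (n + g + δ).
k^0.5 = 0.36 / (0.033 + 0.015 + 0.109) = 0.36 / 0.157 = 2.2930
k* = 2.2930^(1/0.5) ≈ 5.2578
y* = (k*)^α = 5.2578^0.5 ≈ 2.2930
c* = (1 − s)·y* = (1 − 0.36) × 2.2930 ≈ 1.4675

c* = 1.468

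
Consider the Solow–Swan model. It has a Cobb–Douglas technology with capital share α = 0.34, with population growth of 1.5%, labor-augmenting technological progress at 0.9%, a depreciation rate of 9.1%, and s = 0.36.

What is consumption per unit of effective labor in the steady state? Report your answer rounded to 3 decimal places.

c* ≈ 1.152

In steady state, investment equals break-even investment: s·k^α = (n + g + δ)·k.
Dividing both sides by k: k^(1−α) = s / (n + g + δ).
k^0.66 = 0.36 / (0.015 + 0.009 + 0.091) = 0.36 / 0.115 = 3.1304
k* = 3.1304^(1/0.66) ≈ 5.6352
y* = (k*)^α = 5.6352^0.34 ≈ 1.8002
c* = (1 − s)·y* = (1 − 0.36) × 1.8002 ≈ 1.1521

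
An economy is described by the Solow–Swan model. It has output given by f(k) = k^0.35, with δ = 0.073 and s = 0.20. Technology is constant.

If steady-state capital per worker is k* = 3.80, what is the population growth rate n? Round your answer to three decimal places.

n ≈ 0.011

Steady state requires s·f(k) = (n + δ)·k, i.e. s·k^α = (n + δ)·k.
So s / (n + δ) = (k*)^(1−α) = 3.80^0.65 = 2.3815.
Therefore n + δ = s / 2.3815 = 0.20 / 2.3815 = 0.0840, so n = 0.0840 − 0.073 = 0.0110.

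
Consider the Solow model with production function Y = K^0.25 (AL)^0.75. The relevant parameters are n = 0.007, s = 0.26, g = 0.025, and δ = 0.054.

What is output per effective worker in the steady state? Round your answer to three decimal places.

y* ≈ 1.446

At the steady state, Δk = 0, so s·k^α = (n + g + δ)·k.
Dividing both sides by k: k^(1−α) = s / (n + g + δ).
k^0.75 = 0.26 / (0.007 + 0.025 + 0.054) = 0.26 / 0.086 = 3.0233
k* = 3.0233^(1/0.75) ≈ 4.3716
y* = (k*)^α = 4.3716^0.25 ≈ 1.4460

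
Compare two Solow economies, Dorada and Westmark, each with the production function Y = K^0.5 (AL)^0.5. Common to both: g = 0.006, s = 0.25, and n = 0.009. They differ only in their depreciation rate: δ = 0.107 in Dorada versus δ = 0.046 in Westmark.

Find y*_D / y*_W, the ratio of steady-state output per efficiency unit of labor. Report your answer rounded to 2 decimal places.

ratio ≈ 0.50

Steady-state y* = [s/(n + g + δ)]^(α/(1−α)), so the ratio is [ (s_D/(n + g + δ)_D) / (s_W/(n + g + δ)_W) ]^1.
s_D/(n + g + δ)_D = 0.25/0.122 = 2.0492; s_W/(n + g + δ)_W = 0.25/0.061 = 4.0984.
Ratio = (2.0492/4.0984)^1 = 0.5000^1 ≈ 0.5000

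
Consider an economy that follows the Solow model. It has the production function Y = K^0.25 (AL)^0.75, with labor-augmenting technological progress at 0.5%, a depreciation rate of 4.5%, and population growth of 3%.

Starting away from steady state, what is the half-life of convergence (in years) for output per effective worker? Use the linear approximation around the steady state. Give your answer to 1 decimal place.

about 11.6 years

Near the steady state the convergence rate is λ = (1 − α)(n + g + δ).
λ = (1 − 0.25) × 0.080 = 0.75 × 0.080 = 0.0600
Half-life = ln 2 / λ = 0.6931 / 0.0600 ≈ 11.55 years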